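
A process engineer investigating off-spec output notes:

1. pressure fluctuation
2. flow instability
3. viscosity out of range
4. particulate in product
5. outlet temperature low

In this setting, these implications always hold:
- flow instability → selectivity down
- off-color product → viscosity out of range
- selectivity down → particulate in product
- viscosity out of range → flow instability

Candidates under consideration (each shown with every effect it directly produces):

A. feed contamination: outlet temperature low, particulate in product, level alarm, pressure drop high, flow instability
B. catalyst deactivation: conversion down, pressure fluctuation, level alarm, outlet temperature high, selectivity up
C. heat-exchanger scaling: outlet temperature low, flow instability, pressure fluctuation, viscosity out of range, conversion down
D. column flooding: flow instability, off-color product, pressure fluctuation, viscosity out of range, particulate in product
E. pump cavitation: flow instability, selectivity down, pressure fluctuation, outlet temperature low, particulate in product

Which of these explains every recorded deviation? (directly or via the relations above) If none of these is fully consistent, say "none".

Checking each candidate against the observations:
(A) feed contamination — pressure fluctuation ✗; flow instability ✓; viscosity out of range ✗; particulate in product ✓; outlet temperature low ✓
(B) catalyst deactivation — fails on flow instability, viscosity out of range, particulate in product, outlet temperature low (predicts outlet temperature high, not outlet temperature low)
(C) heat-exchanger scaling — accounts for every observation (particulate in product via flow instability → selectivity down → particulate in product)
(D) column flooding — pressure fluctuation ✓; flow instability ✓; viscosity out of range ✓; particulate in product ✓; outlet temperature low ✗
(E) pump cavitation — does not account for viscosity out of range
Only (C) is consistent with every observation.

C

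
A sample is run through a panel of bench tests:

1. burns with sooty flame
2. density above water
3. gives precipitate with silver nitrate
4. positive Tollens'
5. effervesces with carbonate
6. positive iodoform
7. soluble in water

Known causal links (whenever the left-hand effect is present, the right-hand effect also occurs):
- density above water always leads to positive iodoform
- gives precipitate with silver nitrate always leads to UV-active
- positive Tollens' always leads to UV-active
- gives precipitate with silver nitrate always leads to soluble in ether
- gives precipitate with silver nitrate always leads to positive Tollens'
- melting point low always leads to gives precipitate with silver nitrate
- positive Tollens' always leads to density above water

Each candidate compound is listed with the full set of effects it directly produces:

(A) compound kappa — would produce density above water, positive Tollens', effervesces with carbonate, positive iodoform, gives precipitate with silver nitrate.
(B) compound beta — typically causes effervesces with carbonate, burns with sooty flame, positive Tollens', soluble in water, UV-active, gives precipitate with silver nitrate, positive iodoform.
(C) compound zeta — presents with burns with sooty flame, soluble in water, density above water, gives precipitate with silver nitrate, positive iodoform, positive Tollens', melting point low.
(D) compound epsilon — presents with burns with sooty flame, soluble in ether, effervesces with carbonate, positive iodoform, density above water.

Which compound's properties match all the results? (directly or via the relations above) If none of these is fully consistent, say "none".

B

Testing each hypothesis:
(A) compound kappa — burns with sooty flame -; density above water +; gives precipitate with silver nitrate +; positive Tollens' +; effervesces with carbonate +; positive iodoform +; soluble in water -
(B) compound beta — burns with sooty flame +; density above water + (through positive Tollens' → density above water); gives precipitate with silver nitrate +; positive Tollens' +; effervesces with carbonate +; positive iodoform +; soluble in water +
(C) compound zeta — does not account for effervesces with carbonate
(D) compound epsilon — burns with sooty flame +; density above water +; gives precipitate with silver nitrate -; positive Tollens' -; effervesces with carbonate +; positive iodoform +; soluble in water -
Only (B) is consistent with every observation.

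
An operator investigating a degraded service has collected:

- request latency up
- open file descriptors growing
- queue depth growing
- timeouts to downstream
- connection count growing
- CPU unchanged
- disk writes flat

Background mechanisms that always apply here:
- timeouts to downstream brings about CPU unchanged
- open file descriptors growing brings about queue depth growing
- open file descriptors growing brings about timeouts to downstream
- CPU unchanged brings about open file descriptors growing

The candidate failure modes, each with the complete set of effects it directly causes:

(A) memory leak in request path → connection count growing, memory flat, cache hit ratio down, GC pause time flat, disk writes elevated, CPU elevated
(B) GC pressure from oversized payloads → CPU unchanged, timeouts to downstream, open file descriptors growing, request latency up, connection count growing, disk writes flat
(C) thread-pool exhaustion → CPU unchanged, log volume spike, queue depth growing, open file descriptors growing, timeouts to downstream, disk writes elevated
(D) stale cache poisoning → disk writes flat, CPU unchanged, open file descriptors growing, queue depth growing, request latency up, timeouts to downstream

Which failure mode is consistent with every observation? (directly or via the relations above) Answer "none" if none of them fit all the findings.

Per-candidate check:
(A) memory leak in request path — request latency up NO; open file descriptors growing NO; queue depth growing NO; timeouts to downstream NO; connection count growing yes; CPU unchanged NO; disk writes flat NO
(B) GC pressure from oversized payloads — accounts for every observation (queue depth growing through open file descriptors growing → queue depth growing)
(C) thread-pool exhaustion — request latency up NO; open file descriptors growing yes; queue depth growing yes; timeouts to downstream yes; connection count growing NO; CPU unchanged yes; disk writes flat NO
(D) stale cache poisoning — does not account for connection count growing
Only (B) is consistent with every observation.

B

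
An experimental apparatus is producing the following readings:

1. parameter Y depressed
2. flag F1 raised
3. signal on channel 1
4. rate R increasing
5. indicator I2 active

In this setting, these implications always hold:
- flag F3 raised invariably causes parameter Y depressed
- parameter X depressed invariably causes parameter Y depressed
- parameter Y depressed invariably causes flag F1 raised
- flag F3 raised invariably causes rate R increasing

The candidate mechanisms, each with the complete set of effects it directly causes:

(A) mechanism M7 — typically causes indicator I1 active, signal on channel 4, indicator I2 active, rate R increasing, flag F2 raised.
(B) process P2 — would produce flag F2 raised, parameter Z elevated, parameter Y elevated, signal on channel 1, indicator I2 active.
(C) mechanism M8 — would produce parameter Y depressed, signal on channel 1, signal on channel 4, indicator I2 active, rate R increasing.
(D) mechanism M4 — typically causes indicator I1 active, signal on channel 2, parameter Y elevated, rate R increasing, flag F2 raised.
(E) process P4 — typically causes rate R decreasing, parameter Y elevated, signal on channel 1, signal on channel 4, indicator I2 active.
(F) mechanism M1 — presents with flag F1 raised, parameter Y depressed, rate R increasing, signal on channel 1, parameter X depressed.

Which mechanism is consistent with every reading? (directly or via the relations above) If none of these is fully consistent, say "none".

Testing each hypothesis:
(A) mechanism M7 — does not account for parameter Y depressed, flag F1 raised, signal on channel 1
(B) process P2 — parameter Y depressed NO; flag F1 raised NO; signal on channel 1 yes; rate R increasing NO; indicator I2 active yes
(C) mechanism M8 — accounts for every observation (flag F1 raised via parameter Y depressed → flag F1 raised)
(D) mechanism M4 — fails on parameter Y depressed, flag F1 raised, signal on channel 1, indicator I2 active (predicts parameter Y elevated, not parameter Y depressed)
(E) process P4 — fails on parameter Y depressed, flag F1 raised, rate R increasing (predicts parameter Y elevated, not parameter Y depressed; predicts rate R decreasing, not rate R increasing)
(F) mechanism M1 — parameter Y depressed yes; flag F1 raised yes; signal on channel 1 yes; rate R increasing yes; indicator I2 active NO
(C) is the only candidate with no mismatches.

C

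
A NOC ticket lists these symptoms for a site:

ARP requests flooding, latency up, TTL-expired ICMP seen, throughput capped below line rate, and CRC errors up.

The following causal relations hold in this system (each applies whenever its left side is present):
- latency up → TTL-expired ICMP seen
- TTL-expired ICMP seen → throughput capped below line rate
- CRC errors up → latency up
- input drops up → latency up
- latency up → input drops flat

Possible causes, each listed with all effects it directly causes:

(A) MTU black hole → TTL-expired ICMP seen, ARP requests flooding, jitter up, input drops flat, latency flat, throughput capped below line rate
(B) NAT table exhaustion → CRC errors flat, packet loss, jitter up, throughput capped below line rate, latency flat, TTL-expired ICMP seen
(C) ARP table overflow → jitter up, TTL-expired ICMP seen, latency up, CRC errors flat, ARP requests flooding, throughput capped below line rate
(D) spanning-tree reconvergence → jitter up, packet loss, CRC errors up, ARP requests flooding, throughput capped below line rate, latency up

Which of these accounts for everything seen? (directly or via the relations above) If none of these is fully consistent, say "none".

D

Testing each hypothesis:
(A) MTU black hole — ARP requests flooding +; latency up -; TTL-expired ICMP seen +; throughput capped below line rate +; CRC errors up -
(B) NAT table exhaustion — ARP requests flooding -; latency up -; TTL-expired ICMP seen +; throughput capped below line rate +; CRC errors up -
(C) ARP table overflow — ARP requests flooding +; latency up +; TTL-expired ICMP seen +; throughput capped below line rate +; CRC errors up -
(D) spanning-tree reconvergence — ARP requests flooding +; latency up +; TTL-expired ICMP seen + (by latency up → TTL-expired ICMP seen); throughput capped below line rate +; CRC errors up +
(D) is the only candidate with no mismatches.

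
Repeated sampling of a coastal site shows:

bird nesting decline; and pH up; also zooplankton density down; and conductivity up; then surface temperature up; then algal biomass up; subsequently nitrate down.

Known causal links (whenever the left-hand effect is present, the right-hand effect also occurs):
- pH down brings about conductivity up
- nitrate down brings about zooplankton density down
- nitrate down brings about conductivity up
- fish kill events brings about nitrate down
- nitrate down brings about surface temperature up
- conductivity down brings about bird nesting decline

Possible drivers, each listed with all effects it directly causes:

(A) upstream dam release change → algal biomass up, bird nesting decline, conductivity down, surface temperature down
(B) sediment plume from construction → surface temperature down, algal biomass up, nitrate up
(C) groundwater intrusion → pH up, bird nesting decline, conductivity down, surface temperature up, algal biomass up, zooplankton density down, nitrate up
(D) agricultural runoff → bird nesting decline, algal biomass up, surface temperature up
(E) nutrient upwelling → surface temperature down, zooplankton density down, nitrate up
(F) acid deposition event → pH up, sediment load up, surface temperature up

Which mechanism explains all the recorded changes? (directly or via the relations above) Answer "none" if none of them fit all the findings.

Per-candidate check:
(A) upstream dam release change — bird nesting decline ✓; pH up ✗; zooplankton density down ✗; conductivity up ✗; surface temperature up ✗; algal biomass up ✓; nitrate down ✗
(B) sediment plume from construction — fails on bird nesting decline, pH up, zooplankton density down, conductivity up, surface temperature up, nitrate down (predicts surface temperature down, not surface temperature up; predicts nitrate up, not nitrate down)
(C) groundwater intrusion — bird nesting decline ✓; pH up ✓; zooplankton density down ✓; conductivity up ✗; surface temperature up ✓; algal biomass up ✓; nitrate down ✗
(D) agricultural runoff — does not account for pH up, zooplankton density down, conductivity up, nitrate down
(E) nutrient upwelling — fails on bird nesting decline, pH up, conductivity up, surface temperature up, algal biomass up, nitrate down (predicts surface temperature down, not surface temperature up; predicts nitrate up, not nitrate down)
(F) acid deposition event — does not account for bird nesting decline, zooplankton density down, conductivity up, algal biomass up, nitrate down
No candidate is consistent with all observations.

none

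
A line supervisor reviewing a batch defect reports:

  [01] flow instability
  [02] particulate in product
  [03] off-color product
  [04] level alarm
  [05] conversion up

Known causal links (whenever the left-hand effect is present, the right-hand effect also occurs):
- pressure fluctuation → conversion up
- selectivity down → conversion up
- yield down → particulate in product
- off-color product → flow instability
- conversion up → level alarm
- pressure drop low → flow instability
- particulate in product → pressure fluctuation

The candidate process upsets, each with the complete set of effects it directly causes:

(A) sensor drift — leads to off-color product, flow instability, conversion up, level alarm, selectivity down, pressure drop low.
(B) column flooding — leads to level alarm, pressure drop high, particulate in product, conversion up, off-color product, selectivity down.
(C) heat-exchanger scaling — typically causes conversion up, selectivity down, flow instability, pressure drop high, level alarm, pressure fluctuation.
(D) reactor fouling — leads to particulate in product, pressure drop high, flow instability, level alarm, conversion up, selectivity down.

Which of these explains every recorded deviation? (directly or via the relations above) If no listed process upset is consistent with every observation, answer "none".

B

Testing each hypothesis:
(A) sensor drift — does not account for particulate in product
(B) column flooding — accounts for every observation (flow instability via off-color product → flow instability)
(C) heat-exchanger scaling — does not account for particulate in product, off-color product
(D) reactor fouling — flow instability match; particulate in product match; off-color product miss; level alarm match; conversion up match
Only (B) is consistent with every observation.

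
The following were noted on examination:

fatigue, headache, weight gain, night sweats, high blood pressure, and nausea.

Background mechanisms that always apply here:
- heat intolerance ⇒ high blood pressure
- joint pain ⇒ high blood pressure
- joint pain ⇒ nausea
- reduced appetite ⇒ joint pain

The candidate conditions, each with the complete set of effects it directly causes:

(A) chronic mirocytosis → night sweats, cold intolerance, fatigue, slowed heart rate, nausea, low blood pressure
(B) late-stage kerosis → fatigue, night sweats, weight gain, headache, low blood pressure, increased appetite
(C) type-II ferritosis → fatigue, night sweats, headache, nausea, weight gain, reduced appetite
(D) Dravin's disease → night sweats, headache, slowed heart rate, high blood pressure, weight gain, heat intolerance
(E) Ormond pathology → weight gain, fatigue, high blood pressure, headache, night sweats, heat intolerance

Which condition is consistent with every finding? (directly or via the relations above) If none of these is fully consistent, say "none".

Testing each hypothesis:
(A) chronic mirocytosis — fails on headache, weight gain, high blood pressure (predicts low blood pressure, not high blood pressure)
(B) late-stage kerosis — fatigue yes; headache yes; weight gain yes; night sweats yes; high blood pressure NO; nausea NO
(C) type-II ferritosis — fatigue yes; headache yes; weight gain yes; night sweats yes; high blood pressure yes (by reduced appetite → joint pain → high blood pressure); nausea yes
(D) Dravin's disease — does not account for fatigue, nausea
(E) Ormond pathology — does not account for nausea
Only (C) is consistent with every observation.

C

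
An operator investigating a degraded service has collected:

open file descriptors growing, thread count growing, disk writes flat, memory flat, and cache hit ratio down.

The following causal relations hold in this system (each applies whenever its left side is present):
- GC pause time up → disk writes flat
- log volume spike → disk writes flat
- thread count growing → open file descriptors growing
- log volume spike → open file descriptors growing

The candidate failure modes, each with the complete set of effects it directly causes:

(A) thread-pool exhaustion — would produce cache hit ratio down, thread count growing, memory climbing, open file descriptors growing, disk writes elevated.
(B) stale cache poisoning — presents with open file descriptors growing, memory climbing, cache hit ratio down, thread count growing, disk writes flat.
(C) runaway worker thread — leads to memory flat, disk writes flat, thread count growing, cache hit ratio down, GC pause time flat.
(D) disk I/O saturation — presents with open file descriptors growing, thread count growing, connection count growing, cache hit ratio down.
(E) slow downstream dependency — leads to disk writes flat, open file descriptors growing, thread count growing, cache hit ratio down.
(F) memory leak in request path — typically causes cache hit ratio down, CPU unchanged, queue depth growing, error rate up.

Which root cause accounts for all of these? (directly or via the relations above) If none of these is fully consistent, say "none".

C

Per-candidate check:
(A) thread-pool exhaustion — fails on disk writes flat, memory flat (predicts disk writes elevated, not disk writes flat; predicts memory climbing, not memory flat)
(B) stale cache poisoning — open file descriptors growing match; thread count growing match; disk writes flat match; memory flat miss; cache hit ratio down match
(C) runaway worker thread — accounts for every observation (open file descriptors growing via thread count growing → open file descriptors growing)
(D) disk I/O saturation — does not account for disk writes flat, memory flat
(E) slow downstream dependency — does not account for memory flat
(F) memory leak in request path — open file descriptors growing miss; thread count growing miss; disk writes flat miss; memory flat miss; cache hit ratio down match
(C) is the only candidate with no mismatches.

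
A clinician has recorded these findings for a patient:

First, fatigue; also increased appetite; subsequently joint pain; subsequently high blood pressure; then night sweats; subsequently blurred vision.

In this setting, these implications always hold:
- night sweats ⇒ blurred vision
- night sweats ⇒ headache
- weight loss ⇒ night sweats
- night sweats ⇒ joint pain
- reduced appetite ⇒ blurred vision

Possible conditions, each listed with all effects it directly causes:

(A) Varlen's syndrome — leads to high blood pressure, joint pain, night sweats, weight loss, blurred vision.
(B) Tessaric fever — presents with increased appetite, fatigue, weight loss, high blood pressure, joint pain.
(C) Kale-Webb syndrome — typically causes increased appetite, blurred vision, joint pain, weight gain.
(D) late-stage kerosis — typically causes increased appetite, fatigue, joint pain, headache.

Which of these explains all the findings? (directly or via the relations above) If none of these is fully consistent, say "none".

Checking each candidate against the observations:
(A) Varlen's syndrome — fatigue NO; increased appetite NO; joint pain yes; high blood pressure yes; night sweats yes; blurred vision yes
(B) Tessaric fever — fatigue yes; increased appetite yes; joint pain yes; high blood pressure yes; night sweats yes (via weight loss → night sweats); blurred vision yes (via weight loss → night sweats → blurred vision)
(C) Kale-Webb syndrome — does not account for fatigue, high blood pressure, night sweats
(D) late-stage kerosis — fatigue yes; increased appetite yes; joint pain yes; high blood pressure NO; night sweats NO; blurred vision NO
(B) alone accounts for all the evidence.

B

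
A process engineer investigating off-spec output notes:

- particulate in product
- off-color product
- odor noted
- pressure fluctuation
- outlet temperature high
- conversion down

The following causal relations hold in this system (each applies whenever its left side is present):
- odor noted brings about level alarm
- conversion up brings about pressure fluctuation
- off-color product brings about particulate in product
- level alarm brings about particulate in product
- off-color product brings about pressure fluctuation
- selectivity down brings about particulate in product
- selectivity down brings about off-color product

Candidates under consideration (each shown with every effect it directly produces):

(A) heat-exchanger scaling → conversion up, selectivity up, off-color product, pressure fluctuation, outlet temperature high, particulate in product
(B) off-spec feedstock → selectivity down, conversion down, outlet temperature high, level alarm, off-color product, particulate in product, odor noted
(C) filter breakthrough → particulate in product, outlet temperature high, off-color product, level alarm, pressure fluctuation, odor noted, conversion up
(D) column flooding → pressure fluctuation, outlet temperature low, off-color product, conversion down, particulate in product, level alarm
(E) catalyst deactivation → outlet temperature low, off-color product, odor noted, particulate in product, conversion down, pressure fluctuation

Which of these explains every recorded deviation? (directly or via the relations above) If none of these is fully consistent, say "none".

B

Checking each candidate against the observations:
(A) heat-exchanger scaling — fails on odor noted, conversion down (predicts conversion up, not conversion down)
(B) off-spec feedstock — accounts for every observation (pressure fluctuation through off-color product → pressure fluctuation)
(C) filter breakthrough — particulate in product +; off-color product +; odor noted +; pressure fluctuation +; outlet temperature high +; conversion down -
(D) column flooding — particulate in product +; off-color product +; odor noted -; pressure fluctuation +; outlet temperature high -; conversion down +
(E) catalyst deactivation — fails on outlet temperature high (predicts outlet temperature low, not outlet temperature high)
(B) is the only candidate with no mismatches.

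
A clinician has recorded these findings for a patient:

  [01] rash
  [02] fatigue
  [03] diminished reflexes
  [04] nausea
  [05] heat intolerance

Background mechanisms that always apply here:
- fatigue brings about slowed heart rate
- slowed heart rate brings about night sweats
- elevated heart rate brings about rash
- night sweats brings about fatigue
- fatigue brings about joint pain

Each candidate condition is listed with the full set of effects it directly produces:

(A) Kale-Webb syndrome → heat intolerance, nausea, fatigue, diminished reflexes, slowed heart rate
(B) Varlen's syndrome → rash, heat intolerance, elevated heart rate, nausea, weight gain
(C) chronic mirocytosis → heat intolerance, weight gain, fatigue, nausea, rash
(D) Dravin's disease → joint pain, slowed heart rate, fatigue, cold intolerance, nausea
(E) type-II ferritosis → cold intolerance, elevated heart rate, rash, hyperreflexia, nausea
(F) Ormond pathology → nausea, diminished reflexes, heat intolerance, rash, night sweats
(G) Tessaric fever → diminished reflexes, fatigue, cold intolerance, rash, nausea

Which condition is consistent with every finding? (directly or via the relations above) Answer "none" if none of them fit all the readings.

Checking each candidate against the observations:
(A) Kale-Webb syndrome — does not account for rash
(B) Varlen's syndrome — rash yes; fatigue NO; diminished reflexes NO; nausea yes; heat intolerance yes
(C) chronic mirocytosis — does not account for diminished reflexes
(D) Dravin's disease — fails on rash, diminished reflexes, heat intolerance (predicts cold intolerance, not heat intolerance)
(E) type-II ferritosis — fails on fatigue, diminished reflexes, heat intolerance (predicts hyperreflexia, not diminished reflexes; predicts cold intolerance, not heat intolerance)
(F) Ormond pathology — accounts for every observation (fatigue by night sweats → fatigue)
(G) Tessaric fever — rash yes; fatigue yes; diminished reflexes yes; nausea yes; heat intolerance NO
Only (F) is consistent with every observation.

F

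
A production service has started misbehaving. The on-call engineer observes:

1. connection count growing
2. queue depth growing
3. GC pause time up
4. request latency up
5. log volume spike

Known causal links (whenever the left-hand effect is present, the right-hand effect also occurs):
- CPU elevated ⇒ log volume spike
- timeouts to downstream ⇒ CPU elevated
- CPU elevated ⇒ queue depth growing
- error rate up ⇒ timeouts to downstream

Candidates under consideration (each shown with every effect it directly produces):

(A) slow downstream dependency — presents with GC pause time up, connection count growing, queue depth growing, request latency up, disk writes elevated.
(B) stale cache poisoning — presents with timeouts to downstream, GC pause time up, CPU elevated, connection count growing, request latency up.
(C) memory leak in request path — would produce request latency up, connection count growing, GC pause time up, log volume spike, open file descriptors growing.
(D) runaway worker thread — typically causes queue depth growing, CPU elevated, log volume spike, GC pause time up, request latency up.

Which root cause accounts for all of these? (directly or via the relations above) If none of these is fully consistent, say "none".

For each candidate, compare predicted effects to what was observed:
(A) slow downstream dependency — connection count growing +; queue depth growing +; GC pause time up +; request latency up +; log volume spike -
(B) stale cache poisoning — connection count growing +; queue depth growing + (by CPU elevated → queue depth growing); GC pause time up +; request latency up +; log volume spike + (by CPU elevated → log volume spike)
(C) memory leak in request path — connection count growing +; queue depth growing -; GC pause time up +; request latency up +; log volume spike +
(D) runaway worker thread — does not account for connection count growing
(B) alone accounts for all the evidence.

B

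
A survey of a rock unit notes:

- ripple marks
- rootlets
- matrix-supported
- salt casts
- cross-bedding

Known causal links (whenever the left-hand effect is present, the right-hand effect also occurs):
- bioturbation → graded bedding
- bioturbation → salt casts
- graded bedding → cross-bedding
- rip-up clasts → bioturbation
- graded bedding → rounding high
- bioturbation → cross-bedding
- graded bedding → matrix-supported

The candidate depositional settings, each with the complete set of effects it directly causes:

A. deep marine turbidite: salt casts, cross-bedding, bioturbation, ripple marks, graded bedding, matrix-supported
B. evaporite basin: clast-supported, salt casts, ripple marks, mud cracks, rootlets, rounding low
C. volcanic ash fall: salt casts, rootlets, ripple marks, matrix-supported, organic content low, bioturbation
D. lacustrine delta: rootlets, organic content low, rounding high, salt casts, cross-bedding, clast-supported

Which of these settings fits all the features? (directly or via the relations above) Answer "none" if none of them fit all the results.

C

Testing each hypothesis:
(A) deep marine turbidite — ripple marks ✓; rootlets ✗; matrix-supported ✓; salt casts ✓; cross-bedding ✓
(B) evaporite basin — ripple marks ✓; rootlets ✓; matrix-supported ✗; salt casts ✓; cross-bedding ✗
(C) volcanic ash fall — accounts for every observation (cross-bedding through bioturbation → cross-bedding)
(D) lacustrine delta — ripple marks ✗; rootlets ✓; matrix-supported ✗; salt casts ✓; cross-bedding ✓
(C) alone accounts for all the evidence.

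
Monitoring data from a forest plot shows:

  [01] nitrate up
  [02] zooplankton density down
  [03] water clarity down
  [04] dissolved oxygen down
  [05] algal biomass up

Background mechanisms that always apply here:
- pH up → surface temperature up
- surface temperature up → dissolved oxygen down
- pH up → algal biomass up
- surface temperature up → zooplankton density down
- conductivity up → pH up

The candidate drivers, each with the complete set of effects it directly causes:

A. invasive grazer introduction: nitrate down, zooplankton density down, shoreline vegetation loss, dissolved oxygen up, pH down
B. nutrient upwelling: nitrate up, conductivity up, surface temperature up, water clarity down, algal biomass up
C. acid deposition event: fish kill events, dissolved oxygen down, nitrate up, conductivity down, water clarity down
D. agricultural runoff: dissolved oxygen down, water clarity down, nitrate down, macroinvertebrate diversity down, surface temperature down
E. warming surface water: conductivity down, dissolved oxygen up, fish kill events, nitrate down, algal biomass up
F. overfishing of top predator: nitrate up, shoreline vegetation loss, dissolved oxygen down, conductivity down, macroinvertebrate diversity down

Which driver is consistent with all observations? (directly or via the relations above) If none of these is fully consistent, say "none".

For each candidate, compare predicted effects to what was observed:
(A) invasive grazer introduction — nitrate up ✗; zooplankton density down ✓; water clarity down ✗; dissolved oxygen down ✗; algal biomass up ✗
(B) nutrient upwelling — accounts for every observation (zooplankton density down via surface temperature up → zooplankton density down)
(C) acid deposition event — nitrate up ✓; zooplankton density down ✗; water clarity down ✓; dissolved oxygen down ✓; algal biomass up ✗
(D) agricultural runoff — fails on nitrate up, zooplankton density down, algal biomass up (predicts nitrate down, not nitrate up)
(E) warming surface water — nitrate up ✗; zooplankton density down ✗; water clarity down ✗; dissolved oxygen down ✗; algal biomass up ✓
(F) overfishing of top predator — nitrate up ✓; zooplankton density down ✗; water clarity down ✗; dissolved oxygen down ✓; algal biomass up ✗
Only (B) is consistent with every observation.

B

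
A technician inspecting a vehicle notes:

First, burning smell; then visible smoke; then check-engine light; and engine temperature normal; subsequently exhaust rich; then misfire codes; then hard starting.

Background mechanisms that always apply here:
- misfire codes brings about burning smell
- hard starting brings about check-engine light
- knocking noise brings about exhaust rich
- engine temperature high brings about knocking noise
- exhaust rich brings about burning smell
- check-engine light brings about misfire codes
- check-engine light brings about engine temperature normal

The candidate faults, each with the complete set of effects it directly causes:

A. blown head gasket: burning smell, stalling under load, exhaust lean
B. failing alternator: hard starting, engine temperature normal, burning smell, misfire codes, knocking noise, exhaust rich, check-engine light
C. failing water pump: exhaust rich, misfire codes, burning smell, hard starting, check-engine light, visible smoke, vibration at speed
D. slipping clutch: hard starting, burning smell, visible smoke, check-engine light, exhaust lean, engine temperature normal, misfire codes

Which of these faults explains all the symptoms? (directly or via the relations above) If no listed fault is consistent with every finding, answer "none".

Checking each candidate against the observations:
(A) blown head gasket — fails on visible smoke, check-engine light, engine temperature normal, exhaust rich, misfire codes, hard starting (predicts exhaust lean, not exhaust rich)
(B) failing alternator — does not account for visible smoke
(C) failing water pump — burning smell +; visible smoke +; check-engine light +; engine temperature normal + (via check-engine light → engine temperature normal); exhaust rich +; misfire codes +; hard starting +
(D) slipping clutch — fails on exhaust rich (predicts exhaust lean, not exhaust rich)
Only (C) is consistent with every observation.

C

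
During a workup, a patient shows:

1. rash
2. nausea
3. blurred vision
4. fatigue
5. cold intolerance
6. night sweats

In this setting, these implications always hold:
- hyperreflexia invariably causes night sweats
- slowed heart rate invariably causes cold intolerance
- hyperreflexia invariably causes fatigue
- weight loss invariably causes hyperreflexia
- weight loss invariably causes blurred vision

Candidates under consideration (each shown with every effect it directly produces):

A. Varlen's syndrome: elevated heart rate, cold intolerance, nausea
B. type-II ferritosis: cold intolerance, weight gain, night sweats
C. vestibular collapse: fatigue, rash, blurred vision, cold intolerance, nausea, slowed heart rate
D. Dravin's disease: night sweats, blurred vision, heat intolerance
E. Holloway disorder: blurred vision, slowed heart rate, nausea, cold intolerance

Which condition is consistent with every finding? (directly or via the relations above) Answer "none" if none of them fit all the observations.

none

Per-candidate check:
(A) Varlen's syndrome — rash NO; nausea yes; blurred vision NO; fatigue NO; cold intolerance yes; night sweats NO
(B) type-II ferritosis — does not account for rash, nausea, blurred vision, fatigue
(C) vestibular collapse — does not account for night sweats
(D) Dravin's disease — fails on rash, nausea, fatigue, cold intolerance (predicts heat intolerance, not cold intolerance)
(E) Holloway disorder — rash NO; nausea yes; blurred vision yes; fatigue NO; cold intolerance yes; night sweats NO
No candidate is consistent with all observations.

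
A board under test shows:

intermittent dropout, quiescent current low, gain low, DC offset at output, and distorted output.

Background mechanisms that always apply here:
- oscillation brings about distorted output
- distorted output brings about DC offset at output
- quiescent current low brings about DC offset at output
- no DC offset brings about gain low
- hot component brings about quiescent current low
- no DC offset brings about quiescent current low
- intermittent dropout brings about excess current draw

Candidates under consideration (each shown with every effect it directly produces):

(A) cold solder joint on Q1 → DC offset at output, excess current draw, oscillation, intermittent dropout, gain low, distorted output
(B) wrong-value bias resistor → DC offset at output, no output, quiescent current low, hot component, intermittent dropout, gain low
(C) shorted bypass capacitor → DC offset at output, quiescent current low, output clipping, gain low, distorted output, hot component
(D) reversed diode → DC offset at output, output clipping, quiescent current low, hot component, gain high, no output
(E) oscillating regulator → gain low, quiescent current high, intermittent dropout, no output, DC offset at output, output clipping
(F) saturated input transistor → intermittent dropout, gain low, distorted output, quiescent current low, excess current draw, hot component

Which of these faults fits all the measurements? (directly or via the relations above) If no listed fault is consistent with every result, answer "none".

Testing each hypothesis:
(A) cold solder joint on Q1 — does not account for quiescent current low
(B) wrong-value bias resistor — does not account for distorted output
(C) shorted bypass capacitor — intermittent dropout miss; quiescent current low match; gain low match; DC offset at output match; distorted output match
(D) reversed diode — fails on intermittent dropout, gain low, distorted output (predicts gain high, not gain low)
(E) oscillating regulator — fails on quiescent current low, distorted output (predicts quiescent current high, not quiescent current low)
(F) saturated input transistor — accounts for every observation (DC offset at output through quiescent current low → DC offset at output)
Only (F) is consistent with every observation.

F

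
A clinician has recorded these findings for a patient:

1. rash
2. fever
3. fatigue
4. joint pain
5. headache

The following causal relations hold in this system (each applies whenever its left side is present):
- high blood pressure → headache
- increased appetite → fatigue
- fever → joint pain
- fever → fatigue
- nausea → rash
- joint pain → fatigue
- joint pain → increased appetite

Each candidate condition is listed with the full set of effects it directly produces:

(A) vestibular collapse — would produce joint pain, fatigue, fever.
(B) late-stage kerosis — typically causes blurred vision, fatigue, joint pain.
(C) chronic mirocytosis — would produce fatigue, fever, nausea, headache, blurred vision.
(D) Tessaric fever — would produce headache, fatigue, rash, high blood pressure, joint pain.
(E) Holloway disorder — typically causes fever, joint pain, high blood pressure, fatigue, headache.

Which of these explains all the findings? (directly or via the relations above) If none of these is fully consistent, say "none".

C

Checking each candidate against the observations:
(A) vestibular collapse — rash miss; fever match; fatigue match; joint pain match; headache miss
(B) late-stage kerosis — does not account for rash, fever, headache
(C) chronic mirocytosis — accounts for every observation (rash by nausea → rash)
(D) Tessaric fever — rash match; fever miss; fatigue match; joint pain match; headache match
(E) Holloway disorder — rash miss; fever match; fatigue match; joint pain match; headache match
Only (C) is consistent with every observation.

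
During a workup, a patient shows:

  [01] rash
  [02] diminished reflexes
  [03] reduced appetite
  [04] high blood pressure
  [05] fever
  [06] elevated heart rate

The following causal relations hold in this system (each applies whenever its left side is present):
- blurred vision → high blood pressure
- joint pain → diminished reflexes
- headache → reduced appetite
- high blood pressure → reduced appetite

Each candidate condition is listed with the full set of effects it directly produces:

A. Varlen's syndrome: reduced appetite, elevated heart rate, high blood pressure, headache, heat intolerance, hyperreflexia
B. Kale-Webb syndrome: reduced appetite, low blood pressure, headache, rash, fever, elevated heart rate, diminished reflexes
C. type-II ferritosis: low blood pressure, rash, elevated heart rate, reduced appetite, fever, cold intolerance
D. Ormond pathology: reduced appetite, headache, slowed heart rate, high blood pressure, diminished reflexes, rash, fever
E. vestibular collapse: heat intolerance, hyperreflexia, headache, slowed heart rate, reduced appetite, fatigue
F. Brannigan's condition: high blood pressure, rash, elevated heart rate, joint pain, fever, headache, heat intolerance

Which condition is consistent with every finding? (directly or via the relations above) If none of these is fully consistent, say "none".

Testing each hypothesis:
(A) Varlen's syndrome — rash -; diminished reflexes -; reduced appetite +; high blood pressure +; fever -; elevated heart rate +
(B) Kale-Webb syndrome — rash +; diminished reflexes +; reduced appetite +; high blood pressure -; fever +; elevated heart rate +
(C) type-II ferritosis — fails on diminished reflexes, high blood pressure (predicts low blood pressure, not high blood pressure)
(D) Ormond pathology — rash +; diminished reflexes +; reduced appetite +; high blood pressure +; fever +; elevated heart rate -
(E) vestibular collapse — rash -; diminished reflexes -; reduced appetite +; high blood pressure -; fever -; elevated heart rate -
(F) Brannigan's condition — rash +; diminished reflexes + (by joint pain → diminished reflexes); reduced appetite + (by high blood pressure → reduced appetite); high blood pressure +; fever +; elevated heart rate +
(F) alone accounts for all the evidence.

F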